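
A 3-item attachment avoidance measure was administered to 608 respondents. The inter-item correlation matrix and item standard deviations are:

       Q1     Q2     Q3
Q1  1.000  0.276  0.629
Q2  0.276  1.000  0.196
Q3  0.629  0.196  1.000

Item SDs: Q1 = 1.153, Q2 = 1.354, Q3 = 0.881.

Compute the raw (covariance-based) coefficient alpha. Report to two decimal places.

Σσ²ᵢ = 1.153² + 1.354² + 0.881² = 3.9389
Covariances σ_ij = r_ij · s_i · s_j:
  σ(Q1,Q2) = 0.276 × 1.153 × 1.354 = 0.4309
  σ(Q1,Q3) = 0.629 × 1.153 × 0.881 = 0.6389
  σ(Q2,Q3) = 0.196 × 1.354 × 0.881 = 0.2338
σ²_T = Σσ²ᵢ + 2·Σσ_ij = 3.9389 + 2 × 1.3036 = 6.5461
α = (3/2)·(1 − 3.9389/6.5461) = 0.60

coefficient alpha = 0.60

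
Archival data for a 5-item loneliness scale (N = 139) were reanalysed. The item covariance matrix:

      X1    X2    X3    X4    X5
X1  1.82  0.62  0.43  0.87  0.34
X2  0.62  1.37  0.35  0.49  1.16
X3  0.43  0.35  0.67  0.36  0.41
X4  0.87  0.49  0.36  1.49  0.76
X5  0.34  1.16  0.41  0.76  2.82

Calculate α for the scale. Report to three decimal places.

sum of item variances = 1.82 + 1.37 + 0.67 + 1.49 + 2.82 = 8.17
Sum of off-diagonal covariances = 5.79
Var(T) = 8.17 + 2 × 5.79 = 19.75
α = (k/(k−1))·(1 − sum of item variances/Var(T)) = (5/4)·(1 − 8.17/19.75) = 0.733

α = 0.733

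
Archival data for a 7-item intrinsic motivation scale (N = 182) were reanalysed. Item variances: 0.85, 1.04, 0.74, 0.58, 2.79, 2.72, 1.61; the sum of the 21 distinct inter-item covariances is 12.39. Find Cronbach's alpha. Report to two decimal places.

ΣVar(i) = 0.85 + 1.04 + 0.74 + 0.58 + 2.79 + 2.72 + 1.61 = 10.33
Sum of distinct covariances = 12.39
total variance = ΣVar(i) + 2·Σcov = 10.33 + 2 × 12.39 = 35.11
α = (7/6)·(1 − 10.33/35.11) = 0.82

Cronbach's alpha = 0.82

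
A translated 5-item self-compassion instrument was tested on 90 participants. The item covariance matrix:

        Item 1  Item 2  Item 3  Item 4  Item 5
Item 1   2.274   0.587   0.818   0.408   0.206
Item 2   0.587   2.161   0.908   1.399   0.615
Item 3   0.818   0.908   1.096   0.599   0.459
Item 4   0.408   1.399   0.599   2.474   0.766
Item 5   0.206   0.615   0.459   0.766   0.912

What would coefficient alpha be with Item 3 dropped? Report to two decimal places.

coefficient alpha = 0.67

Remaining items: Item 1, Item 2, Item 4, Item 5 (k = 4).
Σσᵢ² = 2.274 + 2.161 + 2.474 + 0.912 = 7.821
σ²_T = 7.821 + 2 × 3.981 = 15.783
α (item deleted) = (4/3)·(1 − 7.821/15.783) = 0.67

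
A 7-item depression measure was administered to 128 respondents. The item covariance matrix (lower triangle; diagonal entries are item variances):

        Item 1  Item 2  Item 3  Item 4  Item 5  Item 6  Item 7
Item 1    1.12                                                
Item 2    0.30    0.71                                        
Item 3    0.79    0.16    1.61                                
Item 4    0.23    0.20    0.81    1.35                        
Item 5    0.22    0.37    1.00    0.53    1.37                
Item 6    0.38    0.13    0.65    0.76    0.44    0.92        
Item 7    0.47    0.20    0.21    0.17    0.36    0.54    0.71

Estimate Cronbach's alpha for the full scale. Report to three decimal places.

Σσ²ᵢ = 1.12 + 0.71 + 1.61 + 1.35 + 1.37 + 0.92 + 0.71 = 7.79
Σ_{i<j} σ_ij = 8.92
σ²_total = 7.79 + 2 × 8.92 = 25.63
α = (k/(k−1))·(1 − Σσ²ᵢ/σ²_total) = (7/6)·(1 − 7.79/25.63) = 0.812

Cronbach's alpha = 0.812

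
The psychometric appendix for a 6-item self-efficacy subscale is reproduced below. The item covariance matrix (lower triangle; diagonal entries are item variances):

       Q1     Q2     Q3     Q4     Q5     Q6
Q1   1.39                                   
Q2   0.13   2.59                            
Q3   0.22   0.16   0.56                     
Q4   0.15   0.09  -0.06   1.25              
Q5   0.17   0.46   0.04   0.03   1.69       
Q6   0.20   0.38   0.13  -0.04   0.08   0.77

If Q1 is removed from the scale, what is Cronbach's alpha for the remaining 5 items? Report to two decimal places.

Remaining items: Q2, Q3, Q4, Q5, Q6 (k = 5).
Σσ²ᵢ = 2.59 + 0.56 + 1.25 + 1.69 + 0.77 = 6.86
total variance = 6.86 + 2 × 1.27 = 9.40
α (item deleted) = (5/4)·(1 − 6.86/9.40) = 0.34

α = 0.34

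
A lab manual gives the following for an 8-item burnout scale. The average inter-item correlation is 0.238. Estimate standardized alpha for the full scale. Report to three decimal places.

Standardized α = k·r̄ / (1 + (k−1)·r̄) = 8 × 0.238 / (1 + 7 × 0.238)
  = 1.9040 / 2.6660 = 0.714

α = 0.714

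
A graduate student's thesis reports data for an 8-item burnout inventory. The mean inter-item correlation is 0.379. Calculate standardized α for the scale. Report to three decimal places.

Standardized α = k·r̄ / (1 + (k−1)·r̄) = 8 × 0.379 / (1 + 7 × 0.379)
  = 3.0320 / 3.6530 = 0.830

α = 0.830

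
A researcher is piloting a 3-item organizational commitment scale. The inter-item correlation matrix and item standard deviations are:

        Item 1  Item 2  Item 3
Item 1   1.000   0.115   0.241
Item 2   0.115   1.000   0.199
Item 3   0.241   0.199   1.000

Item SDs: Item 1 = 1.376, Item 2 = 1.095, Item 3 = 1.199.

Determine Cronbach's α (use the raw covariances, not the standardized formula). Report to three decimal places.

α = 0.403

Σσ²ᵢ = 1.376² + 1.095² + 1.199² = 4.5300
Covariances σ_ij = r_ij · s_i · s_j:
  σ(Item 1,Item 2) = 0.115 × 1.376 × 1.095 = 0.1733
  σ(Item 1,Item 3) = 0.241 × 1.376 × 1.199 = 0.3976
  σ(Item 2,Item 3) = 0.199 × 1.095 × 1.199 = 0.2613
σ²_T = Σσ²ᵢ + 2·Σσ_ij = 4.5300 + 2 × 0.8322 = 6.1944
α = (3/2)·(1 − 4.5300/6.1944) = 0.403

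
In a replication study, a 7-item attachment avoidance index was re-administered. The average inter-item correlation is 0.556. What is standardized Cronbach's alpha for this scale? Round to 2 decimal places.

standardized Cronbach's alpha = 0.90

Standardized α = k·r̄ / (1 + (k−1)·r̄) = 7 × 0.556 / (1 + 6 × 0.556)
  = 3.8920 / 4.3360 = 0.90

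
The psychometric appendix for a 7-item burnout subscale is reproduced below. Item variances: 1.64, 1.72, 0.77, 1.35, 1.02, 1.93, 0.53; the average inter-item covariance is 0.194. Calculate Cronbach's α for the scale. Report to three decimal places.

Cronbach's α = 0.556

Σσᵢ² = 1.64 + 1.72 + 0.77 + 1.35 + 1.02 + 1.93 + 0.53 = 8.96
Sum of the 21 distinct covariances = 21 × 0.194 = 4.074
σ²_T = Σσᵢ² + 2·Σcov = 8.96 + 2 × 4.074 = 17.108
α = (7/6)·(1 − 8.96/17.108) = 0.556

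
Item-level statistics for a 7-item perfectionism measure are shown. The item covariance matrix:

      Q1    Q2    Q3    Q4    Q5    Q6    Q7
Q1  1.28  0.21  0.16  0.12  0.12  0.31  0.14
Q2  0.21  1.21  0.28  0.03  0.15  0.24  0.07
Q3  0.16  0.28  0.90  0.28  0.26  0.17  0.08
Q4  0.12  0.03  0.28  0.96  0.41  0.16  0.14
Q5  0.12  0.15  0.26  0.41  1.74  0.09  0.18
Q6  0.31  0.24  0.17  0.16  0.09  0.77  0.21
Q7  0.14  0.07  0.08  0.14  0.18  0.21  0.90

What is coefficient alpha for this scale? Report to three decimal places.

α = 0.578

Σσᵢ² = 1.28 + 1.21 + 0.90 + 0.96 + 1.74 + 0.77 + 0.90 = 7.76
Sum of the distinct covariances = 3.81
σ²_total = 7.76 + 2 × 3.81 = 15.38
α = (k/(k−1))·(1 − Σσᵢ²/σ²_total) = (7/6)·(1 − 7.76/15.38) = 0.578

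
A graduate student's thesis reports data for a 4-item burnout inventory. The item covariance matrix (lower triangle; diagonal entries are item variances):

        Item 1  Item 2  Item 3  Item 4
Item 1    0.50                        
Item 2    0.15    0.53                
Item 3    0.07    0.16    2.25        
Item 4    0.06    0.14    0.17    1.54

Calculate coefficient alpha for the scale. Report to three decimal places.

α = 0.316

Σσᵢ² = 0.50 + 0.53 + 2.25 + 1.54 = 4.82
Σ_{i<j} σ_ij = 0.75
total variance = 4.82 + 2 × 0.75 = 6.32
α = (k/(k−1))·(1 − Σσᵢ²/total variance) = (4/3)·(1 − 4.82/6.32) = 0.316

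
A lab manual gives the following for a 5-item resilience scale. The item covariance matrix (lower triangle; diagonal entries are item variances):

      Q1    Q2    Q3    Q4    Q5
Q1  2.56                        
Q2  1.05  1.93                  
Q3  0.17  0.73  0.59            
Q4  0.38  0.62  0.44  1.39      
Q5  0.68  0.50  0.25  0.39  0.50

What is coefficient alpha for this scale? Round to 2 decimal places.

α = 0.75

Σσᵢ² = 2.56 + 1.93 + 0.59 + 1.39 + 0.50 = 6.97
Sum of the distinct covariances = 5.21
Var(T) = 6.97 + 2 × 5.21 = 17.39
α = (k/(k−1))·(1 − Σσᵢ²/Var(T)) = (5/4)·(1 − 6.97/17.39) = 0.75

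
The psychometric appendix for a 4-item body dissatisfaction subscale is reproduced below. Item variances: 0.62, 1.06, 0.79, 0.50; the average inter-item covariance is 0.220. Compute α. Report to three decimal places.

α = 0.627

Σσ²ᵢ = 0.62 + 1.06 + 0.79 + 0.50 = 2.97
Sum of the 6 distinct covariances = 6 × 0.220 = 1.320
total variance = Σσ²ᵢ + 2·Σcov = 2.97 + 2 × 1.320 = 5.610
α = (4/3)·(1 − 2.97/5.610) = 0.627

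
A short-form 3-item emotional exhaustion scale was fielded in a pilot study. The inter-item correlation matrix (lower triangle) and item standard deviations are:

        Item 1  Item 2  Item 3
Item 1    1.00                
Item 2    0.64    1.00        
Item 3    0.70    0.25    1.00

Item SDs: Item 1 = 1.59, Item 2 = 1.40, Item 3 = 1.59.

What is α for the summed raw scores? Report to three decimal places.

α = 0.775

Σσ²ᵢ = 1.59² + 1.40² + 1.59² = 7.0162
Covariances σ_ij = r_ij · s_i · s_j:
  σ(Item 1,Item 2) = 0.64 × 1.59 × 1.40 = 1.4246
  σ(Item 1,Item 3) = 0.70 × 1.59 × 1.59 = 1.7697
  σ(Item 2,Item 3) = 0.25 × 1.40 × 1.59 = 0.5565
σ²_T = Σσ²ᵢ + 2·Σσ_ij = 7.0162 + 2 × 3.7508 = 14.5178
α = (3/2)·(1 − 7.0162/14.5178) = 0.775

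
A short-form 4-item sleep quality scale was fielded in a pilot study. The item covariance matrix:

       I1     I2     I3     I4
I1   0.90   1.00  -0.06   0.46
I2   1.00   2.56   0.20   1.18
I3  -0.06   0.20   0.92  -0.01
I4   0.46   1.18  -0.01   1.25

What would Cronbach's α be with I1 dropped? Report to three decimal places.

Remaining items: I2, I3, I4 (k = 3).
ΣVar(i) = 2.56 + 0.92 + 1.25 = 4.73
σ²_total = 4.73 + 2 × 1.37 = 7.47
α (item deleted) = (3/2)·(1 − 4.73/7.47) = 0.550

α = 0.550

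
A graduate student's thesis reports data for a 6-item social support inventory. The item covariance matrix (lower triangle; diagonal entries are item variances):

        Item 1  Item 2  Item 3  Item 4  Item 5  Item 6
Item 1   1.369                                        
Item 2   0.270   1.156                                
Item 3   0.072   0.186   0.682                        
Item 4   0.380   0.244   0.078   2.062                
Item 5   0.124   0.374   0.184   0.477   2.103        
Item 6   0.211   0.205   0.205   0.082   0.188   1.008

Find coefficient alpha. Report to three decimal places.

coefficient alpha = 0.527

Σσᵢ² = 1.369 + 1.156 + 0.682 + 2.062 + 2.103 + 1.008 = 8.380
Sum of the distinct covariances = 3.280
total variance = 8.380 + 2 × 3.280 = 14.940
α = (k/(k−1))·(1 − Σσᵢ²/total variance) = (6/5)·(1 − 8.380/14.940) = 0.527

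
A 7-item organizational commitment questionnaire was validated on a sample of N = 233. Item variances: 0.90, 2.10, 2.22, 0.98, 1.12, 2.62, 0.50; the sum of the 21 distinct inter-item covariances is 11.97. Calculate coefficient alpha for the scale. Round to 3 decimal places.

sum of item variances = 0.90 + 2.10 + 2.22 + 0.98 + 1.12 + 2.62 + 0.50 = 10.44
Sum of distinct covariances = 11.97
σ²_total = sum of item variances + 2·Σcov = 10.44 + 2 × 11.97 = 34.38
α = (7/6)·(1 − 10.44/34.38) = 0.812

α = 0.812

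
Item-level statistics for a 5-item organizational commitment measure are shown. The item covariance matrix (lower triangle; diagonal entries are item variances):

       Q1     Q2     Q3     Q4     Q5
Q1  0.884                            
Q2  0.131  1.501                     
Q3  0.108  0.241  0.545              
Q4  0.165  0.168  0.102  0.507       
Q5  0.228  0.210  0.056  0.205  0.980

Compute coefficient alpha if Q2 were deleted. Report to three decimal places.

Remaining items: Q1, Q3, Q4, Q5 (k = 4).
Σσ²ᵢ = 0.884 + 0.545 + 0.507 + 0.980 = 2.916
σ²_total = 2.916 + 2 × 0.864 = 4.644
α (item deleted) = (4/3)·(1 − 2.916/4.644) = 0.496

α = 0.496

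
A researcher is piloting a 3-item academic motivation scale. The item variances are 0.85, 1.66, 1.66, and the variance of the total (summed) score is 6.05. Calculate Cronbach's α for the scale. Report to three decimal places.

α = 0.466

Σσ²ᵢ = 0.85 + 1.66 + 1.66 = 4.17
α = (k/(k−1))·(1 − Σσ²ᵢ/total variance) = (3/2)·(1 − 4.17/6.05) = 0.466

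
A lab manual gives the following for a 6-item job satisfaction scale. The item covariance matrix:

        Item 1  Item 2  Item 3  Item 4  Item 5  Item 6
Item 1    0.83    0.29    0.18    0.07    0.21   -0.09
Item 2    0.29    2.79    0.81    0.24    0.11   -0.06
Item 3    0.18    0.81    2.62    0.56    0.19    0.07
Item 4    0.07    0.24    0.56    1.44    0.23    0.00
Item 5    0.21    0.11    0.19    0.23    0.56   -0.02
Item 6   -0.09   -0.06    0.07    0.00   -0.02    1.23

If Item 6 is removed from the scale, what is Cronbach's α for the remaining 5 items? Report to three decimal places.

Remaining items: Item 1, Item 2, Item 3, Item 4, Item 5 (k = 5).
ΣVar(i) = 0.83 + 2.79 + 2.62 + 1.44 + 0.56 = 8.24
total variance = 8.24 + 2 × 2.89 = 14.02
α (item deleted) = (5/4)·(1 − 8.24/14.02) = 0.515

α = 0.515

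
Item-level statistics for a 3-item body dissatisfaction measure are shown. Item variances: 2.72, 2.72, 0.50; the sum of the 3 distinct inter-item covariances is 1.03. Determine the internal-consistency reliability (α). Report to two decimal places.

α = 0.39

Σσᵢ² = 2.72 + 2.72 + 0.50 = 5.94
Sum of distinct covariances = 1.03
σ²_total = Σσᵢ² + 2·Σcov = 5.94 + 2 × 1.03 = 8.00
α = (3/2)·(1 − 5.94/8.00) = 0.39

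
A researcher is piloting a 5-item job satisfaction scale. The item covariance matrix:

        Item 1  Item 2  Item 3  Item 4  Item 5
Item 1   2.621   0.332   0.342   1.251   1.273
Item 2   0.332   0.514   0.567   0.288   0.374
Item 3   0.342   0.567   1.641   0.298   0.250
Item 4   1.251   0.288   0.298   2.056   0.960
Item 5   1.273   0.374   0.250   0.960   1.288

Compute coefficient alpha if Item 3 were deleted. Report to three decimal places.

Remaining items: Item 1, Item 2, Item 4, Item 5 (k = 4).
ΣVar(i) = 2.621 + 0.514 + 2.056 + 1.288 = 6.479
σ²_total = 6.479 + 2 × 4.478 = 15.435
α (item deleted) = (4/3)·(1 − 6.479/15.435) = 0.774

coefficient alpha = 0.774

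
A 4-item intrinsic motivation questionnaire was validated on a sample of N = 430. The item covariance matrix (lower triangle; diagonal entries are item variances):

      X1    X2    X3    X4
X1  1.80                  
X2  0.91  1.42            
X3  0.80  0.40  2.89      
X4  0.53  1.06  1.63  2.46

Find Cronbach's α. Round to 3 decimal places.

Cronbach's α = 0.739

sum of item variances = 1.80 + 1.42 + 2.89 + 2.46 = 8.57
Σ_{i<j} σ_ij = 5.33
total variance = 8.57 + 2 × 5.33 = 19.23
α = (k/(k−1))·(1 − sum of item variances/total variance) = (4/3)·(1 − 8.57/19.23) = 0.739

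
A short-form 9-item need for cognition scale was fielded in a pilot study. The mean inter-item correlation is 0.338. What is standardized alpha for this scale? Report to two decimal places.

Standardized α = k·r̄ / (1 + (k−1)·r̄) = 9 × 0.338 / (1 + 8 × 0.338)
  = 3.0420 / 3.7040 = 0.82

α = 0.82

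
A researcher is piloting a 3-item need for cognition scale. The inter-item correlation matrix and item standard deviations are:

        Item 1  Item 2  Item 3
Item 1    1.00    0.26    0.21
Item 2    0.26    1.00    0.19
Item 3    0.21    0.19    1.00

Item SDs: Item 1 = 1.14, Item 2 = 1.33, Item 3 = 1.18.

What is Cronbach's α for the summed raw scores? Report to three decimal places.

Σσ²ᵢ = 1.14² + 1.33² + 1.18² = 4.4609
Covariances σ_ij = r_ij · s_i · s_j:
  σ(Item 1,Item 2) = 0.26 × 1.14 × 1.33 = 0.3942
  σ(Item 1,Item 3) = 0.21 × 1.14 × 1.18 = 0.2825
  σ(Item 2,Item 3) = 0.19 × 1.33 × 1.18 = 0.2982
σ²_T = Σσ²ᵢ + 2·Σσ_ij = 4.4609 + 2 × 0.9749 = 6.4107
α = (3/2)·(1 − 4.4609/6.4107) = 0.456

Cronbach's α = 0.456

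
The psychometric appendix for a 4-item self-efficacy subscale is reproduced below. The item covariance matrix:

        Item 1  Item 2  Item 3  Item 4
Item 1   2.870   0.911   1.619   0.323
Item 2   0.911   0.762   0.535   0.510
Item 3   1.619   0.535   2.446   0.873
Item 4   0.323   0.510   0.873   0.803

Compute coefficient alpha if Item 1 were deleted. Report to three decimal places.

Remaining items: Item 2, Item 3, Item 4 (k = 3).
ΣVar(i) = 0.762 + 2.446 + 0.803 = 4.011
Var(T) = 4.011 + 2 × 1.918 = 7.847
α (item deleted) = (3/2)·(1 − 4.011/7.847) = 0.733

α = 0.733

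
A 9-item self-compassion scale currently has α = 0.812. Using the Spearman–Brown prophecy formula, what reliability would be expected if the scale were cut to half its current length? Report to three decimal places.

Length factor m = 1/2
α' = m·α / (1 − (1−m)·α)
   = 1/2 × 0.812 / (1 − (1 − 1/2) × 0.812)
   = 0.4060 / 0.5940 = 0.684

predicted reliability = 0.684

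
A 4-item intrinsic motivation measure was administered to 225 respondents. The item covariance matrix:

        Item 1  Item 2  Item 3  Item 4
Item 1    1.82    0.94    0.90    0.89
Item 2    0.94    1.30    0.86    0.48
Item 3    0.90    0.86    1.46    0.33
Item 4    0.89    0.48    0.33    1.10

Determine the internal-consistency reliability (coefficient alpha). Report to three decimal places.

sum of item variances = 1.82 + 1.30 + 1.46 + 1.10 = 5.68
Sum of the distinct covariances = 4.40
σ²_total = 5.68 + 2 × 4.40 = 14.48
α = (k/(k−1))·(1 − sum of item variances/σ²_total) = (4/3)·(1 − 5.68/14.48) = 0.810

coefficient alpha = 0.810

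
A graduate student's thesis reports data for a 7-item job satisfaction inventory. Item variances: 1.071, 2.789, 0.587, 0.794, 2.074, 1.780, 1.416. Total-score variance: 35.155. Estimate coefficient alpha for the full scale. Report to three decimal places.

coefficient alpha = 0.818

Σσᵢ² = 1.071 + 2.789 + 0.587 + 0.794 + 2.074 + 1.780 + 1.416 = 10.511
α = (k/(k−1))·(1 − Σσᵢ²/σ²_total) = (7/6)·(1 − 10.511/35.155) = 0.818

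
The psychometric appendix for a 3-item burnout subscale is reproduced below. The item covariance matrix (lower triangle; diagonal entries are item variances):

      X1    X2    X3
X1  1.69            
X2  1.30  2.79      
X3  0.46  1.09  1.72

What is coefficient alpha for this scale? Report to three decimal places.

α = 0.718

sum of item variances = 1.69 + 2.79 + 1.72 = 6.20
Σ_{i<j} σ_ij = 2.85
σ²_total = 6.20 + 2 × 2.85 = 11.90
α = (k/(k−1))·(1 − sum of item variances/σ²_total) = (3/2)·(1 − 6.20/11.90) = 0.718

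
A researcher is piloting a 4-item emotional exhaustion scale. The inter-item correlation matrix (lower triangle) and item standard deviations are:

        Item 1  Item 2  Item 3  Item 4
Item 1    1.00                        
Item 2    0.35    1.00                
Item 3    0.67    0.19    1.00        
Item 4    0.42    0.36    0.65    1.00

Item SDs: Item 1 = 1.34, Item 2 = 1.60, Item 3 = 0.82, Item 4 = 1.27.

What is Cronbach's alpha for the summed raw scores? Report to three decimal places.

Σσ²ᵢ = 1.34² + 1.60² + 0.82² + 1.27² = 6.6409
Covariances σ_ij = r_ij · s_i · s_j:
  σ(Item 1,Item 2) = 0.35 × 1.34 × 1.60 = 0.7504
  σ(Item 1,Item 3) = 0.67 × 1.34 × 0.82 = 0.7362
  σ(Item 1,Item 4) = 0.42 × 1.34 × 1.27 = 0.7148
  σ(Item 2,Item 3) = 0.19 × 1.60 × 0.82 = 0.2493
  σ(Item 2,Item 4) = 0.36 × 1.60 × 1.27 = 0.7315
  σ(Item 3,Item 4) = 0.65 × 0.82 × 1.27 = 0.6769
σ²_T = Σσ²ᵢ + 2·Σσ_ij = 6.6409 + 2 × 3.8591 = 14.3591
α = (4/3)·(1 − 6.6409/14.3591) = 0.717

α = 0.717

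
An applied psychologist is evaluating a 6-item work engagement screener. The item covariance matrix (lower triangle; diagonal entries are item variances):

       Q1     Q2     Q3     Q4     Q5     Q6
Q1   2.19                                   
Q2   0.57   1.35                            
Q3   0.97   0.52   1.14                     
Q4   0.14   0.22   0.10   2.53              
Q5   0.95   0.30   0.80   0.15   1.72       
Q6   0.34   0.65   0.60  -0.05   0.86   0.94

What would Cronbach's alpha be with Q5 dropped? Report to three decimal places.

Remaining items: Q1, Q2, Q3, Q4, Q6 (k = 5).
Σσ²ᵢ = 2.19 + 1.35 + 1.14 + 2.53 + 0.94 = 8.15
σ²_T = 8.15 + 2 × 4.06 = 16.27
α (item deleted) = (5/4)·(1 − 8.15/16.27) = 0.624

α = 0.624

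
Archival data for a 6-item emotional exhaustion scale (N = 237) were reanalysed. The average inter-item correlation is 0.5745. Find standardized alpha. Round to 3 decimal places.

α = 0.890

Standardized α = k·r̄ / (1 + (k−1)·r̄) = 6 × 0.5745 / (1 + 5 × 0.5745)
  = 3.4470 / 3.8725 = 0.890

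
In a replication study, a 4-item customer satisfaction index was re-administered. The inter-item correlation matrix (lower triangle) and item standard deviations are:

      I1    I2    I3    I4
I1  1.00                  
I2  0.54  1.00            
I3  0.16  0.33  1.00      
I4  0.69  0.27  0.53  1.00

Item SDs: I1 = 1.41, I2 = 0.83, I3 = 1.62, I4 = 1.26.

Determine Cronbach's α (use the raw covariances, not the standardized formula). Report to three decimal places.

Cronbach's α = 0.719

Σσ²ᵢ = 1.41² + 0.83² + 1.62² + 1.26² = 6.8890
Covariances σ_ij = r_ij · s_i · s_j:
  σ(I1,I2) = 0.54 × 1.41 × 0.83 = 0.6320
  σ(I1,I3) = 0.16 × 1.41 × 1.62 = 0.3655
  σ(I1,I4) = 0.69 × 1.41 × 1.26 = 1.2259
  σ(I2,I3) = 0.33 × 0.83 × 1.62 = 0.4437
  σ(I2,I4) = 0.27 × 0.83 × 1.26 = 0.2824
  σ(I3,I4) = 0.53 × 1.62 × 1.26 = 1.0818
σ²_T = Σσ²ᵢ + 2·Σσ_ij = 6.8890 + 2 × 4.0313 = 14.9516
α = (4/3)·(1 − 6.8890/14.9516) = 0.719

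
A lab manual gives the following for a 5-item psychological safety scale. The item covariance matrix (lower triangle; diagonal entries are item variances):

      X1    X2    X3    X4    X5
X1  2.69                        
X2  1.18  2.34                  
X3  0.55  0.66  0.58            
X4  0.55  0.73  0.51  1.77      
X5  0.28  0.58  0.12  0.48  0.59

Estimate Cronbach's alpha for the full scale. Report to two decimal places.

Cronbach's alpha = 0.73

Σσ²ᵢ = 2.69 + 2.34 + 0.58 + 1.77 + 0.59 = 7.97
Σ_{i<j} σ_ij = 5.64
total variance = 7.97 + 2 × 5.64 = 19.25
α = (k/(k−1))·(1 − Σσ²ᵢ/total variance) = (5/4)·(1 − 7.97/19.25) = 0.73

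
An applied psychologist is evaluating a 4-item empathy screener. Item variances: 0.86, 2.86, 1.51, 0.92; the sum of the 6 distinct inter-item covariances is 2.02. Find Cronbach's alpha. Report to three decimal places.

ΣVar(i) = 0.86 + 2.86 + 1.51 + 0.92 = 6.15
Sum of distinct covariances = 2.02
Var(T) = ΣVar(i) + 2·Σcov = 6.15 + 2 × 2.02 = 10.19
α = (4/3)·(1 − 6.15/10.19) = 0.529

α = 0.529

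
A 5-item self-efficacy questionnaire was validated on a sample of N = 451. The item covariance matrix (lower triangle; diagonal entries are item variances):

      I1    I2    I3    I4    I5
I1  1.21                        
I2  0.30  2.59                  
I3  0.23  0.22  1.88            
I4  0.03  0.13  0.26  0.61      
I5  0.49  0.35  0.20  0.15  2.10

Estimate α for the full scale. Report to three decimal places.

α = 0.450

Σσᵢ² = 1.21 + 2.59 + 1.88 + 0.61 + 2.10 = 8.39
Sum of the distinct covariances = 2.36
total variance = 8.39 + 2 × 2.36 = 13.11
α = (k/(k−1))·(1 − Σσᵢ²/total variance) = (5/4)·(1 − 8.39/13.11) = 0.450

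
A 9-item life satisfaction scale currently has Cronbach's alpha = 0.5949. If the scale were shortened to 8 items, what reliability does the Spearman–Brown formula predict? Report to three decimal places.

predicted reliability = 0.566

Length factor m = 8/9 = 0.8889
α' = m·α / (1 − (1−m)·α)
   = 8/9 × 0.5949 / (1 − (1 − 8/9) × 0.5949)
   = 0.5288 / 0.9339 = 0.566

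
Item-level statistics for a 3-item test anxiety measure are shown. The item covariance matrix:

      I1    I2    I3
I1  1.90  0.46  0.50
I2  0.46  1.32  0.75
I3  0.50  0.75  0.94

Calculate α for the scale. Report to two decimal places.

Σσᵢ² = 1.90 + 1.32 + 0.94 = 4.16
Σ_{i<j} σ_ij = 1.71
Var(T) = 4.16 + 2 × 1.71 = 7.58
α = (k/(k−1))·(1 − Σσᵢ²/Var(T)) = (3/2)·(1 − 4.16/7.58) = 0.68

α = 0.68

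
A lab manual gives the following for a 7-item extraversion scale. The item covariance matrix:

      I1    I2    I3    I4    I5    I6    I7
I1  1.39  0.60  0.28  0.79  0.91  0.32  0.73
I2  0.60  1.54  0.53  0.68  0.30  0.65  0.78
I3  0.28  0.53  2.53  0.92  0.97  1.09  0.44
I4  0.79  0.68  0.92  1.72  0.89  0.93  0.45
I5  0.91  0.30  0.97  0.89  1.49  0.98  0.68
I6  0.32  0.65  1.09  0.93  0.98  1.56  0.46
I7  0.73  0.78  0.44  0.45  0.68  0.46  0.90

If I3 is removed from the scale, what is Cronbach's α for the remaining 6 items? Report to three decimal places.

Cronbach's α = 0.843

Remaining items: I1, I2, I4, I5, I6, I7 (k = 6).
ΣVar(i) = 1.39 + 1.54 + 1.72 + 1.49 + 1.56 + 0.90 = 8.60
Var(T) = 8.60 + 2 × 10.15 = 28.90
α (item deleted) = (6/5)·(1 − 8.60/28.90) = 0.843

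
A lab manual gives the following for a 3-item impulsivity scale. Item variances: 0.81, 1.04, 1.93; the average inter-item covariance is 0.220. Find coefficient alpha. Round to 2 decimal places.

Σσᵢ² = 0.81 + 1.04 + 1.93 = 3.78
Sum of the 3 distinct covariances = 3 × 0.220 = 0.660
σ²_total = Σσᵢ² + 2·Σcov = 3.78 + 2 × 0.660 = 5.100
α = (3/2)·(1 − 3.78/5.100) = 0.39

coefficient alpha = 0.39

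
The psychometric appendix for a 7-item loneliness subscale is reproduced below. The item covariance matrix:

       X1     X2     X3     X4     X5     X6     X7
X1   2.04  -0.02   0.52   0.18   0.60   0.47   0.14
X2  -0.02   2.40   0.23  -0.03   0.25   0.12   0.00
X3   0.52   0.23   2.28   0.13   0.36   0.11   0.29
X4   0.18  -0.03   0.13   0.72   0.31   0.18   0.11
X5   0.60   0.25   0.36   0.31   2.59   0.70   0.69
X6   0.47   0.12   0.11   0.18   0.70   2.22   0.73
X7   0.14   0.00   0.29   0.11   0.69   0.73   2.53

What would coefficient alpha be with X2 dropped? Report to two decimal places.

Remaining items: X1, X3, X4, X5, X6, X7 (k = 6).
sum of item variances = 2.04 + 2.28 + 0.72 + 2.59 + 2.22 + 2.53 = 12.38
σ²_T = 12.38 + 2 × 5.52 = 23.42
α (item deleted) = (6/5)·(1 − 12.38/23.42) = 0.57

coefficient alpha = 0.57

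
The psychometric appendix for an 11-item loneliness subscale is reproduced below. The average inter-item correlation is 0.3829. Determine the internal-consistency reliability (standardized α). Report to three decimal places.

α = 0.872

Standardized α = k·r̄ / (1 + (k−1)·r̄) = 11 × 0.3829 / (1 + 10 × 0.3829)
  = 4.2119 / 4.8290 = 0.872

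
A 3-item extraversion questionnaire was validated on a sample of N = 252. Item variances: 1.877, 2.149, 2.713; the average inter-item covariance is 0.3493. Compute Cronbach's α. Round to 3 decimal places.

Σσ²ᵢ = 1.877 + 2.149 + 2.713 = 6.739
Sum of the 3 distinct covariances = 3 × 0.3493 = 1.0479
σ²_T = Σσ²ᵢ + 2·Σcov = 6.739 + 2 × 1.0479 = 8.8348
α = (3/2)·(1 − 6.739/8.8348) = 0.356

Cronbach's α = 0.356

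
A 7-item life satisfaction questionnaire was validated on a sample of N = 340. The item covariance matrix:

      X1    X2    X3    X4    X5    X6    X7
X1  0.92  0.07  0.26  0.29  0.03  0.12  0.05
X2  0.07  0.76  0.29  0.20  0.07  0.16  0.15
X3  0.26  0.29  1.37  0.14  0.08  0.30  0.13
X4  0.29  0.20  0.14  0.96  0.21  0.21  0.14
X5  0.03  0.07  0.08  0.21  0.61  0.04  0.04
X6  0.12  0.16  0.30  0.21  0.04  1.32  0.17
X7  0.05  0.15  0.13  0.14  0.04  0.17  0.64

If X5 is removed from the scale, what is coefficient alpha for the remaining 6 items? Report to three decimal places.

Remaining items: X1, X2, X3, X4, X6, X7 (k = 6).
Σσ²ᵢ = 0.92 + 0.76 + 1.37 + 0.96 + 1.32 + 0.64 = 5.97
σ²_T = 5.97 + 2 × 2.68 = 11.33
α (item deleted) = (6/5)·(1 − 5.97/11.33) = 0.568

coefficient alpha = 0.568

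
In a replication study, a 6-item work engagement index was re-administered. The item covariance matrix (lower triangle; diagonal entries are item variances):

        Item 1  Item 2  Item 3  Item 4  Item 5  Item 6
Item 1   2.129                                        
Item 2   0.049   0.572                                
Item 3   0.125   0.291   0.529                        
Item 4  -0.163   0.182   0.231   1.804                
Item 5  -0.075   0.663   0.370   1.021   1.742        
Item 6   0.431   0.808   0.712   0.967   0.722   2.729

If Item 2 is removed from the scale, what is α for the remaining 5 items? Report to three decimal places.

Remaining items: Item 1, Item 3, Item 4, Item 5, Item 6 (k = 5).
Σσ²ᵢ = 2.129 + 0.529 + 1.804 + 1.742 + 2.729 = 8.933
σ²_T = 8.933 + 2 × 4.341 = 17.615
α (item deleted) = (5/4)·(1 − 8.933/17.615) = 0.616

α = 0.616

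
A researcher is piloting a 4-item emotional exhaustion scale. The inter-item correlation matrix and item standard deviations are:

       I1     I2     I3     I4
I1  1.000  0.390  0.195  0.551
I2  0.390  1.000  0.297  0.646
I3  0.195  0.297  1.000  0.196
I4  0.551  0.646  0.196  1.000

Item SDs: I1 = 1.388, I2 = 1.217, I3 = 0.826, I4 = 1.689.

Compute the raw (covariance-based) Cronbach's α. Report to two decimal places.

Σσ²ᵢ = 1.388² + 1.217² + 0.826² + 1.689² = 6.9426
Covariances σ_ij = r_ij · s_i · s_j:
  σ(I1,I2) = 0.390 × 1.388 × 1.217 = 0.6588
  σ(I1,I3) = 0.195 × 1.388 × 0.826 = 0.2236
  σ(I1,I4) = 0.551 × 1.388 × 1.689 = 1.2917
  σ(I2,I3) = 0.297 × 1.217 × 0.826 = 0.2986
  σ(I2,I4) = 0.646 × 1.217 × 1.689 = 1.3279
  σ(I3,I4) = 0.196 × 0.826 × 1.689 = 0.2734
σ²_T = Σσ²ᵢ + 2·Σσ_ij = 6.9426 + 2 × 4.0740 = 15.0906
α = (4/3)·(1 − 6.9426/15.0906) = 0.72

α = 0.72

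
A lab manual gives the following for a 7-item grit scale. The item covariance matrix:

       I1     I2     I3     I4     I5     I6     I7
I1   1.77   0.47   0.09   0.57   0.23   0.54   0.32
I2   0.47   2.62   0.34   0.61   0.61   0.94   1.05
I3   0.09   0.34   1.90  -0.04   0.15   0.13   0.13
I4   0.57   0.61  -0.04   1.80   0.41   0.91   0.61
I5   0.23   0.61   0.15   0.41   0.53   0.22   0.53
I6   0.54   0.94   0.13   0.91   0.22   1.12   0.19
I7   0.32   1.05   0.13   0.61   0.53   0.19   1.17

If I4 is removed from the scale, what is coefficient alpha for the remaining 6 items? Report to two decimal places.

coefficient alpha = 0.68

Remaining items: I1, I2, I3, I5, I6, I7 (k = 6).
Σσ²ᵢ = 1.77 + 2.62 + 1.90 + 0.53 + 1.12 + 1.17 = 9.11
Var(T) = 9.11 + 2 × 5.94 = 20.99
α (item deleted) = (6/5)·(1 − 9.11/20.99) = 0.68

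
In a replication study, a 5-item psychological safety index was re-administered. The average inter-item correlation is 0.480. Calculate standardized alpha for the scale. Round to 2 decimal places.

Standardized α = k·r̄ / (1 + (k−1)·r̄) = 5 × 0.480 / (1 + 4 × 0.480)
  = 2.4000 / 2.9200 = 0.82

standardized alpha = 0.82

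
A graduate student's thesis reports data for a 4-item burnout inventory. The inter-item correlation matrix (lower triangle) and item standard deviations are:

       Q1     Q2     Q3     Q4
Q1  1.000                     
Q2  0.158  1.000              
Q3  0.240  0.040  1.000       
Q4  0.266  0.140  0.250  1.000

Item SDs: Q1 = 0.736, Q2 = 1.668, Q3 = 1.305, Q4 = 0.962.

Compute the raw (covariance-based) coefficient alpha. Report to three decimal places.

coefficient alpha = 0.392

Σσ²ᵢ = 0.736² + 1.668² + 1.305² + 0.962² = 5.9524
Covariances σ_ij = r_ij · s_i · s_j:
  σ(Q1,Q2) = 0.158 × 0.736 × 1.668 = 0.1940
  σ(Q1,Q3) = 0.240 × 0.736 × 1.305 = 0.2305
  σ(Q1,Q4) = 0.266 × 0.736 × 0.962 = 0.1883
  σ(Q2,Q3) = 0.040 × 1.668 × 1.305 = 0.0871
  σ(Q2,Q4) = 0.140 × 1.668 × 0.962 = 0.2246
  σ(Q3,Q4) = 0.250 × 1.305 × 0.962 = 0.3139
σ²_T = Σσ²ᵢ + 2·Σσ_ij = 5.9524 + 2 × 1.2384 = 8.4292
α = (4/3)·(1 − 5.9524/8.4292) = 0.392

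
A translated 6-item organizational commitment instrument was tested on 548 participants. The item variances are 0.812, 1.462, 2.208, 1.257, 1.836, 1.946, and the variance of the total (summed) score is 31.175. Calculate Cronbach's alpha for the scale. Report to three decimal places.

ΣVar(i) = 0.812 + 1.462 + 2.208 + 1.257 + 1.836 + 1.946 = 9.521
α = (k/(k−1))·(1 − ΣVar(i)/Var(T)) = (6/5)·(1 − 9.521/31.175) = 0.834

α = 0.834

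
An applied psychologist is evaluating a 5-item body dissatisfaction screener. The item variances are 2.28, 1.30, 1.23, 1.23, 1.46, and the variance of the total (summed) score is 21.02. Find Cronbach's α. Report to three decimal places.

Σσᵢ² = 2.28 + 1.30 + 1.23 + 1.23 + 1.46 = 7.50
α = (k/(k−1))·(1 − Σσᵢ²/total variance) = (5/4)·(1 − 7.50/21.02) = 0.804

α = 0.804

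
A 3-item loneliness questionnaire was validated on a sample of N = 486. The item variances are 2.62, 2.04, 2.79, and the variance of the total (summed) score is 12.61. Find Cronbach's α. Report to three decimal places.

α = 0.614

Σσᵢ² = 2.62 + 2.04 + 2.79 = 7.45
α = (k/(k−1))·(1 − Σσᵢ²/total variance) = (3/2)·(1 − 7.45/12.61) = 0.614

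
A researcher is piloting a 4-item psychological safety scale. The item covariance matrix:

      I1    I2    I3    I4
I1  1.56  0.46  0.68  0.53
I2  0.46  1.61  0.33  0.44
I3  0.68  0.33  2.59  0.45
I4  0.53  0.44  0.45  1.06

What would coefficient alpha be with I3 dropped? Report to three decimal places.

Remaining items: I1, I2, I4 (k = 3).
Σσ²ᵢ = 1.56 + 1.61 + 1.06 = 4.23
Var(T) = 4.23 + 2 × 1.43 = 7.09
α (item deleted) = (3/2)·(1 − 4.23/7.09) = 0.605

α = 0.605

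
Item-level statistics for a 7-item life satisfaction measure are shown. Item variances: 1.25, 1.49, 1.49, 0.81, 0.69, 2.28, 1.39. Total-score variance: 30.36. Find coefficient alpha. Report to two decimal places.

ΣVar(i) = 1.25 + 1.49 + 1.49 + 0.81 + 0.69 + 2.28 + 1.39 = 9.40
α = (k/(k−1))·(1 − ΣVar(i)/Var(T)) = (7/6)·(1 − 9.40/30.36) = 0.81

α = 0.81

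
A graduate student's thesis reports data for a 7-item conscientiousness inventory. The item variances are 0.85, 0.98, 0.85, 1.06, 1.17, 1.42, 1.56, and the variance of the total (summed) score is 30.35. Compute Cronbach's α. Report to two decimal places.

Σσ²ᵢ = 0.85 + 0.98 + 0.85 + 1.06 + 1.17 + 1.42 + 1.56 = 7.89
α = (k/(k−1))·(1 − Σσ²ᵢ/Var(T)) = (7/6)·(1 − 7.89/30.35) = 0.86

Cronbach's α = 0.86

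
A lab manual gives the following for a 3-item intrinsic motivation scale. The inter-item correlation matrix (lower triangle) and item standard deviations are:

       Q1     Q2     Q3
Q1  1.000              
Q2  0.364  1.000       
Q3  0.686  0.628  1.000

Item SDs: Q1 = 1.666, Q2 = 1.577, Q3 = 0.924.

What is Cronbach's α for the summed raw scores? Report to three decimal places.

Cronbach's α = 0.734

Σσ²ᵢ = 1.666² + 1.577² + 0.924² = 6.1163
Covariances σ_ij = r_ij · s_i · s_j:
  σ(Q1,Q2) = 0.364 × 1.666 × 1.577 = 0.9563
  σ(Q1,Q3) = 0.686 × 1.666 × 0.924 = 1.0560
  σ(Q2,Q3) = 0.628 × 1.577 × 0.924 = 0.9151
σ²_T = Σσ²ᵢ + 2·Σσ_ij = 6.1163 + 2 × 2.9274 = 11.9711
α = (3/2)·(1 − 6.1163/11.9711) = 0.734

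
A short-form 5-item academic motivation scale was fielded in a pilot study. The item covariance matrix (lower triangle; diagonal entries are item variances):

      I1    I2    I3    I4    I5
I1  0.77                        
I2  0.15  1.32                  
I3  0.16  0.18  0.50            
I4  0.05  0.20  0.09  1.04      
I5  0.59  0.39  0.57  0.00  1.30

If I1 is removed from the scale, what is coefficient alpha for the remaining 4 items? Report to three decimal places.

α = 0.543

Remaining items: I2, I3, I4, I5 (k = 4).
Σσ²ᵢ = 1.32 + 0.50 + 1.04 + 1.30 = 4.16
total variance = 4.16 + 2 × 1.43 = 7.02
α (item deleted) = (4/3)·(1 − 4.16/7.02) = 0.543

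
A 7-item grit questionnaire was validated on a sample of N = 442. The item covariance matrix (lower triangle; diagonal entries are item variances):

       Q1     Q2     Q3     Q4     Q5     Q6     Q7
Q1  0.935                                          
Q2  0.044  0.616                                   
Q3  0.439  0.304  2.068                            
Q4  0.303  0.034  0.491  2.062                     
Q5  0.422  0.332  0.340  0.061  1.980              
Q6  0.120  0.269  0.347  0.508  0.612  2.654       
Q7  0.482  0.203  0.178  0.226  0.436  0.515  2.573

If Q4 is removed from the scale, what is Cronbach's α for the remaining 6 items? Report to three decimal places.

α = 0.579

Remaining items: Q1, Q2, Q3, Q5, Q6, Q7 (k = 6).
Σσᵢ² = 0.935 + 0.616 + 2.068 + 1.980 + 2.654 + 2.573 = 10.826
σ²_total = 10.826 + 2 × 5.043 = 20.912
α (item deleted) = (6/5)·(1 − 10.826/20.912) = 0.579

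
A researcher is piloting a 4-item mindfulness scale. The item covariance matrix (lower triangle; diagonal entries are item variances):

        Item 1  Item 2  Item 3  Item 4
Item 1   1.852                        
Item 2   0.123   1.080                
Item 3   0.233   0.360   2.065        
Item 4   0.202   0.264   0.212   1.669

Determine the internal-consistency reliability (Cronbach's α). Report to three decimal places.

Σσ²ᵢ = 1.852 + 1.080 + 2.065 + 1.669 = 6.666
Sum of the distinct covariances = 1.394
total variance = 6.666 + 2 × 1.394 = 9.454
α = (k/(k−1))·(1 − Σσ²ᵢ/total variance) = (4/3)·(1 − 6.666/9.454) = 0.393

Cronbach's α = 0.393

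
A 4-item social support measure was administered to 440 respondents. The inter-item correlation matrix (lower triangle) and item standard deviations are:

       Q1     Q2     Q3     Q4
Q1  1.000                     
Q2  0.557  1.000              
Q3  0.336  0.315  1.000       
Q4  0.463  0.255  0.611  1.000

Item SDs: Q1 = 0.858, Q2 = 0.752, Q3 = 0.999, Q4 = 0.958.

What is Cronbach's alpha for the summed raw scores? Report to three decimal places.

Cronbach's alpha = 0.744

Σσ²ᵢ = 0.858² + 0.752² + 0.999² + 0.958² = 3.2174
Covariances σ_ij = r_ij · s_i · s_j:
  σ(Q1,Q2) = 0.557 × 0.858 × 0.752 = 0.3594
  σ(Q1,Q3) = 0.336 × 0.858 × 0.999 = 0.2880
  σ(Q1,Q4) = 0.463 × 0.858 × 0.958 = 0.3806
  σ(Q2,Q3) = 0.315 × 0.752 × 0.999 = 0.2366
  σ(Q2,Q4) = 0.255 × 0.752 × 0.958 = 0.1837
  σ(Q3,Q4) = 0.611 × 0.999 × 0.958 = 0.5848
σ²_T = Σσ²ᵢ + 2·Σσ_ij = 3.2174 + 2 × 2.0331 = 7.2836
α = (4/3)·(1 − 3.2174/7.2836) = 0.744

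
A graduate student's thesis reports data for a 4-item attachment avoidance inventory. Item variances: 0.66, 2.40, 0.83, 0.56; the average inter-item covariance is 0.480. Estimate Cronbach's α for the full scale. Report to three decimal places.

Cronbach's α = 0.752

Σσᵢ² = 0.66 + 2.40 + 0.83 + 0.56 = 4.45
Sum of the 6 distinct covariances = 6 × 0.480 = 2.880
σ²_total = Σσᵢ² + 2·Σcov = 4.45 + 2 × 2.880 = 10.210
α = (4/3)·(1 − 4.45/10.210) = 0.752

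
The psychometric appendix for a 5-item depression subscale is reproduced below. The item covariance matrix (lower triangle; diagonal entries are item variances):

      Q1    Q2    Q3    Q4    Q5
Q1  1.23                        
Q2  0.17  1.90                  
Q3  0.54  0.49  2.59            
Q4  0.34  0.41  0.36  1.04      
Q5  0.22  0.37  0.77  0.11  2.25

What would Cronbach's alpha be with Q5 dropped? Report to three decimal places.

Remaining items: Q1, Q2, Q3, Q4 (k = 4).
Σσ²ᵢ = 1.23 + 1.90 + 2.59 + 1.04 = 6.76
Var(T) = 6.76 + 2 × 2.31 = 11.38
α (item deleted) = (4/3)·(1 − 6.76/11.38) = 0.541

Cronbach's alpha = 0.541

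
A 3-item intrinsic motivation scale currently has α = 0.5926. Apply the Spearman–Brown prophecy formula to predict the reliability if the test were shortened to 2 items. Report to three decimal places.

predicted reliability = 0.492

Length factor m = 2/3 = 0.6667
α' = m·α / (1 − (1−m)·α)
   = 2/3 × 0.5926 / (1 − (1 − 2/3) × 0.5926)
   = 0.3951 / 0.8025 = 0.492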